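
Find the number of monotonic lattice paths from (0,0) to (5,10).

Each path has 5 right steps and 10 up steps in some order (15 steps total).
Choose which 10 of the 15 steps are up: C(15,10).

Final answer: C(15,10) = 3003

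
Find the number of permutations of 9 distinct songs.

The number of ways to arrange 9 distinct objects is 9!.

Final answer: 9! = 362880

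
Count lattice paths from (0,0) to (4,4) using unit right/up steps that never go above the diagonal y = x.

Total monotonic paths to (4,4): C(8,4) = 70.
Paths that cross above y=x (reflection bijection): C(8,5) = 56.
Valid Dyck paths: 70 - 56.
(This is the Catalan number C_{4}.)

Final answer: C_{4} = 14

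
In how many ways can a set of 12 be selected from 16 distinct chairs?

C(16,12) = 16!/(12! x 4!).

Final answer: \binom{16}{12} = 1820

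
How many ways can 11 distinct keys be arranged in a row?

The number of ways to arrange 11 distinct objects is 11!.

Final answer: 11! = 39916800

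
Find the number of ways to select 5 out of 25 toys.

C(25,5) = 25!/(5! x (25-5)!).

Final answer: C(25,5) = 53130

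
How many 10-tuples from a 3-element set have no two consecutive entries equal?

First character: 3 choices. Each subsequent: 2 choices (must differ from the previous one).
Total: 3 x 2^9.

Final answer: 3 x 2^{9} = 1536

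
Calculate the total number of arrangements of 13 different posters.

The number of ways to arrange 13 distinct objects is 13!.

Final answer: 13! = 6227020800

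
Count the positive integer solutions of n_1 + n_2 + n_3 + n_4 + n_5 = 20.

Substitute n'_i = n_i - 1 (so n'_i >= 0). Then sum n'_i = 20 - 5 = 15.
Stars and bars: C(15+5-1, 5-1) = C(19,4).

Final answer: C(19,4) = 3876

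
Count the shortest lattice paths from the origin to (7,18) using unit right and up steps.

Each path has 7 right steps and 18 up steps in some order (25 steps total).
Choose which 18 of the 25 steps are up: C(25,18).

Final answer: C(25,18) = 480700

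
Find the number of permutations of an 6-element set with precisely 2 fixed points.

Choose which 2 elements are fixed: C(6,2) = 15.
Derange the remaining 4 using D(j) = (j-1)(D(j-1) + D(j-2)), D(0)=1, D(1)=0: D(2)=1, D(3)=2, D(4)=9.
Total: 15 x 9.

Final answer: C(6,2) D(4) = 135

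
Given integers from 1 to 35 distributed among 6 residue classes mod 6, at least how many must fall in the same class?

By pigeonhole with 35 objects and 6 categories: ceiling(35/6).

Final answer: 6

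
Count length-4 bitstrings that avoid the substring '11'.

Let a(n) count valid strings. If the last bit is 0 the prefix is any valid string of length n-1; if it is 1 the string must end in 01 with a valid prefix of length n-2. So a(n) = a(n-1) + a(n-2), a(1)=2, a(2)=3.
Building up term by term: a(1)=2, a(2)=3, a(3)=5, a(4)=8.

Final answer: 8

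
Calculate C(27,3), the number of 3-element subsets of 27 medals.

C(27,3) = 27!/(3! x 24!).

Final answer: \binom{27}{3} = 2925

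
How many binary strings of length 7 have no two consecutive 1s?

A valid string ends in 0 (append to any length-(n-1) valid string) or in 01 (append to any length-(n-2) valid string), so a(n) = a(n-1) + a(n-2) with a(1)=2, a(2)=3.
Iterating the recurrence: a(1)=2, a(2)=3, a(3)=5, a(4)=8, a(5)=13, a(6)=21, a(7)=34.

Final answer: 34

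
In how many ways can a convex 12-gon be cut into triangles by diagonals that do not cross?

The structures are counted by the Catalan number C_n. Here n = 12 - 2 = 10.
C_n = C(2n,n)/(n+1), so C_{10} = C(20,10)/11 = 184756/11.

Final answer: C_{10} = 16796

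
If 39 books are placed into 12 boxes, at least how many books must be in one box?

By the pigeonhole principle: ceiling(39/12).

Final answer: 4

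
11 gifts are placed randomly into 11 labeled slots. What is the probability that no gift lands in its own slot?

Derangements satisfy D(n) = (n-1)(D(n-1) + D(n-2)), starting from D(0)=1, D(1)=0.
Building up: D(2)=1, D(3)=2, D(4)=9, D(5)=44, D(6)=265, D(7)=1854, D(8)=14833, D(9)=133496, D(10)=1334961, D(11)=14684570.
Total arrangements: 11! = 39916800.
Probability = D(11)/11! = 1468457/3991680.

Final answer: D(11)/11! = 14684570/39916800 = 0.367879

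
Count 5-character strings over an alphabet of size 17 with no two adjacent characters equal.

Let g(n) count such strings. g(1) = 17, and each valid string of length n-1 extends in 16 ways (any symbol but the last), so g(n) = 16 g(n-1).
Total: g(5) = 17 x 16^4.

Final answer: 17 x 16^{4} = 1114112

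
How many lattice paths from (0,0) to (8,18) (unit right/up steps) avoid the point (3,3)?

Total paths to (8,18): C(26,18) = 1562275.
Paths through (3,3): C(6,3) x C(20,15) = 310080.
Avoiding (3,3): 1562275 - 310080.

Final answer: 1252195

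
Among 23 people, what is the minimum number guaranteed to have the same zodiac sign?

There are 12 possible values for zodiac sign. With 23 people and 12 categories, by pigeonhole: ceiling(23/12).

Final answer: 2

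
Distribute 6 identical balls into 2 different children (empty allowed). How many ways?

Stars and bars: C(n+k-1, k-1) = C(7,1).

Final answer: C(7,1) = 7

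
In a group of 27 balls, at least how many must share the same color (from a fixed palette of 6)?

There are 6 possible values for color (from a fixed palette of 6). With 27 balls and 6 categories, by pigeonhole: ceiling(27/6).

Final answer: 5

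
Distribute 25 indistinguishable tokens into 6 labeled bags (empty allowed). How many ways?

Stars and bars: C(n+k-1, k-1) = C(30,5).

Final answer: C(30,5) = 142506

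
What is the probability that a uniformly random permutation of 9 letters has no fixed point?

Derangements satisfy D(n) = (n-1)(D(n-1) + D(n-2)), starting from D(0)=1, D(1)=0.
Building up: D(2)=1, D(3)=2, D(4)=9, D(5)=44, D(6)=265, D(7)=1854, D(8)=14833, D(9)=133496.
Total arrangements: 9! = 362880.
Probability = D(9)/9! = 16687/45360.

Final answer: D(9)/9! = 133496/362880 = 0.367879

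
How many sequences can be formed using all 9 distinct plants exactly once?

The number of ways to arrange 9 distinct objects is 9!.

Final answer: 9! = 362880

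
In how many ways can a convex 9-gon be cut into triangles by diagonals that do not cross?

The structures are counted by the Catalan number C_n. Here n = 9 - 2 = 7.
C_n = C(2n,n) - C(2n,n+1), so C_{7} = C(14,7) - C(14,8) = 3432 - 3003.

Final answer: C_{7} = 429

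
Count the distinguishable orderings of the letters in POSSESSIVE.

Letters (E:2, I:1, O:1, P:1, S:4, V:1). Total letters: 10.
Permutations = 10!/(4! x 2!).

Final answer: 75600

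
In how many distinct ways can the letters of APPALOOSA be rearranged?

Letters (A:3, L:1, O:2, P:2, S:1). Total letters: 9.
Permutations = 9!/(3! x 2! x 2!).

Final answer: 15120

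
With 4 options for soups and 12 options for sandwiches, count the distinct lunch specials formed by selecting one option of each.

By the multiplication principle: 4 x 12.

Final answer: 48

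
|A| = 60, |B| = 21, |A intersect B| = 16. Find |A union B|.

|A union B| = |A| + |B| - |A intersect B| = 60 + 21 - 16.

Final answer: 65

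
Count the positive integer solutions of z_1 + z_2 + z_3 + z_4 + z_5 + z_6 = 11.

Substitute z'_i = z_i - 1 (so z'_i >= 0). Then sum z'_i = 11 - 6 = 5.
Stars and bars: C(5+6-1, 6-1) = C(10,5).

Final answer: C(10,5) = 252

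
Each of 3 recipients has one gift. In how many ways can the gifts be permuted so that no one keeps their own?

Derangements satisfy D(n) = (n-1)(D(n-1) + D(n-2)), starting from D(0)=1, D(1)=0.
D(2) = 1 x (0 + 1) = 1
D(3) = 2 x (D(2) + D(1)) = 2 x (1 + 0)

Final answer: D(3) = 2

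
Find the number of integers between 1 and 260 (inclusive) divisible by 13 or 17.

Multiples of 13: 20. Multiples of 17: 15. Of both (lcm=221): 1.
By inclusion-exclusion: 20 + 15 - 1.

Final answer: 34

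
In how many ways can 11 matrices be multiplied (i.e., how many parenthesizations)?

This is counted by the nth Catalan number C_n. Here n = 11 - 1 = 10.
C_n = C(2n,n) - C(2n,n+1), so C_{10} = C(20,10) - C(20,11) = 184756 - 167960.

Final answer: C_{10} = 16796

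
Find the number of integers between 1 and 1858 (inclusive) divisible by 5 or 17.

Multiples of 5: 371. Multiples of 17: 109. Of both (lcm=85): 21.
By inclusion-exclusion: 371 + 109 - 21.

Final answer: 459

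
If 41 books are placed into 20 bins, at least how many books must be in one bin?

By the pigeonhole principle: ceiling(41/20).

Final answer: 3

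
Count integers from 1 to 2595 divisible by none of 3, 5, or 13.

|div by 3|=865, |div by 5|=519, |div by 13|=199.
|div by 3&5|=173, |div by 3&13|=66, |div by 5&13|=39, |div by all|=13.
By inclusion-exclusion, divisible by at least one: 865+519+199-173-66-39+13 = 1318.
Not divisible by any: 2595 - 1318.

Final answer: 1277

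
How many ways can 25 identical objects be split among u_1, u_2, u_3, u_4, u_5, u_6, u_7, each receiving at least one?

Substitute u'_i = u_i - 1 (so u'_i >= 0). Then sum u'_i = 25 - 7 = 18.
Stars and bars: C(18+7-1, 7-1) = C(24,6).

Final answer: C(24,6) = 134596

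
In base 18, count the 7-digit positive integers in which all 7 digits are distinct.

First digit: 17 (nonzero). Second: 17 (not first). Third: 16, etc.
Total: 17 x 17 x 16 x 15 x 14 x 13 x 12.

Final answer: 151482240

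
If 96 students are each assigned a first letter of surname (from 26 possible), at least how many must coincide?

There are 26 possible values for first letter of surname. With 96 students and 26 categories, by pigeonhole: ceiling(96/26).

Final answer: 4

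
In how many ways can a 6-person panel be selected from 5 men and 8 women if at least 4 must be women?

Sum over valid woman counts:
C(8,4)C(5,2) = 700
C(8,5)C(5,1) = 280
C(8,6)C(5,0) = 28
Total: 700 + 280 + 28.

Final answer: 1008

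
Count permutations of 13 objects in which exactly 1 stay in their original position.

Choose which 1 elements are fixed: C(13,1) = 13.
Derange the remaining 12 using D(j) = (j-1)(D(j-1) + D(j-2)), D(0)=1, D(1)=0: D(2)=1, D(3)=2, D(4)=9, D(5)=44, D(6)=265, D(7)=1854, D(8)=14833, D(9)=133496, D(10)=1334961, D(11)=14684570, D(12)=176214841.
Total: 13 x 176214841.

Final answer: C(13,1) D(12) = 2290792933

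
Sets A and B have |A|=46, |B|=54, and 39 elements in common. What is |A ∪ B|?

|A union B| = |A| + |B| - |A intersect B| = 46 + 54 - 39.

Final answer: 61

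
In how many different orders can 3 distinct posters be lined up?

The number of ways to arrange 3 distinct objects is 3!.

Final answer: 3! = 6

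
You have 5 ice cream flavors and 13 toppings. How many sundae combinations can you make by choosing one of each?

By the multiplication principle: 5 x 13.

Final answer: 65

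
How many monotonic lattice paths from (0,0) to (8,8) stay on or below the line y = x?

Total monotonic paths to (8,8): C(16,8) = 12870.
By the reflection principle, paths that go above the diagonal number C(16,9) = 11440.
Valid Dyck paths: 12870 - 11440.
(Check: C(16,8) - C(16,9) = C(16,8)/9, the Catalan number C_{8}.)

Final answer: C_{8} = 1430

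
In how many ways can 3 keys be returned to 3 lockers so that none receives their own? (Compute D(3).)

Use the recurrence D(n) = (n-1)(D(n-1) + D(n-2)) with D(0)=1, D(1)=0.
D(2) = 1 x (0 + 1) = 1
D(3) = 2 x (D(2) + D(1)) = 2 x (1 + 0)

Final answer: D(3) = 2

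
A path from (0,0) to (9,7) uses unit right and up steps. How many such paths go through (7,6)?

Paths (0,0)->(7,6): C(13,6) = 1716.
Paths (7,6)->(9,7): C(3,1) = 3.
By multiplication principle: 1716 x 3.

Final answer: 5148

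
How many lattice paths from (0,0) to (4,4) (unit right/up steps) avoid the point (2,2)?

Total paths to (4,4): C(8,4) = 70.
Paths through (2,2): C(4,2) x C(4,2) = 36.
Avoiding (2,2): 70 - 36.

Final answer: 34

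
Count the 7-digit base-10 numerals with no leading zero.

In base 10, the leading digit has 9 choices (1..9); each of the remaining 6 digits has 10 choices.
Total: 9 x 10^6.

Final answer: 9000000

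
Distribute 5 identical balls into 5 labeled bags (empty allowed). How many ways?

Stars and bars: C(n+k-1, k-1) = C(9,4).

Final answer: C(9,4) = 126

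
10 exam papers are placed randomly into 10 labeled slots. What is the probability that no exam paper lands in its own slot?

Use the recurrence D(n) = (n-1)(D(n-1) + D(n-2)) with D(0)=1, D(1)=0.
Building up: D(2)=1, D(3)=2, D(4)=9, D(5)=44, D(6)=265, D(7)=1854, D(8)=14833, D(9)=133496, D(10)=1334961.
Total arrangements: 10! = 3628800.
Probability = D(10)/10! = 16481/44800.

Final answer: D(10)/10! = 1334961/3628800 = 0.367879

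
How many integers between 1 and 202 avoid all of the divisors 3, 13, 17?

|div by 3|=67, |div by 13|=15, |div by 17|=11.
|div by 3&13|=5, |div by 3&17|=3, |div by 13&17|=0, |div by all|=0.
By inclusion-exclusion, divisible by at least one: 67+15+11-5-3-0+0 = 85.
Not divisible by any: 202 - 85.

Final answer: 117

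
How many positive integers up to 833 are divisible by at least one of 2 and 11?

Multiples of 2: 416. Multiples of 11: 75. Of both (lcm=22): 37.
By inclusion-exclusion: 416 + 75 - 37.

Final answer: 454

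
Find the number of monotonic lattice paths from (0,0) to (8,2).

Each path has 8 right steps and 2 up steps in some order (10 steps total).
Choose which 2 of the 10 steps are up: C(10,2).

Final answer: C(10,2) = 45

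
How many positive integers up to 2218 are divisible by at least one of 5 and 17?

Multiples of 5: 443. Multiples of 17: 130. Of both (lcm=85): 26.
By inclusion-exclusion: 443 + 130 - 26.

Final answer: 547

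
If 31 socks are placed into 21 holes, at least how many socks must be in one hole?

By the pigeonhole principle: ceiling(31/21).

Final answer: 2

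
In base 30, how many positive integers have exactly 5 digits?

In base 30, the leading digit has 29 choices (1..29); each of the remaining 4 digits has 30 choices.
Total: 29 x 30^4.

Final answer: 23490000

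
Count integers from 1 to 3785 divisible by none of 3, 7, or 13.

|div by 3|=1261, |div by 7|=540, |div by 13|=291.
|div by 3&7|=180, |div by 3&13|=97, |div by 7&13|=41, |div by all|=13.
By inclusion-exclusion, divisible by at least one: 1261+540+291-180-97-41+13 = 1787.
Not divisible by any: 3785 - 1787.

Final answer: 1998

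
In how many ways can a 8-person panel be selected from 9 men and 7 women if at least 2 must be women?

Sum over valid woman counts:
C(7,2)C(9,6) = 1764
C(7,3)C(9,5) = 4410
C(7,4)C(9,4) = 4410
C(7,5)C(9,3) = 1764
C(7,6)C(9,2) = 252
C(7,7)C(9,1) = 9
Total: 1764 + 4410 + 4410 + 1764 + 252 + 9.

Final answer: 12609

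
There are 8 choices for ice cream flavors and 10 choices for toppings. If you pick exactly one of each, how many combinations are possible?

By the multiplication principle: 8 x 10.

Final answer: 80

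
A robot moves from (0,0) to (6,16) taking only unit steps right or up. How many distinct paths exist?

Each path has 6 right steps and 16 up steps in some order (22 steps total).
Choose which 16 of the 22 steps are up: C(22,16).

Final answer: C(22,16) = 74613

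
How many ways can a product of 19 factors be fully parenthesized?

This is counted by the nth Catalan number C_n. Here n = 19 - 1 = 18.
C_n = (2n)!/(n!(n+1)!), so C_{18} = 36!/(18! x 19!) = C(36,18)/19 = 9075135300/19.

Final answer: C_{18} = 477638700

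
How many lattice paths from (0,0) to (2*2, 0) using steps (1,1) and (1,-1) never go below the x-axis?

Total monotonic paths to (2,2): C(4,2) = 6.
A path is bad iff it touches y = x + 1; reflecting its initial segment maps bad paths bijectively onto all paths to (1,3), of which there are C(4,3) = 4.
Valid Dyck paths: 6 - 4.
(Check: C(4,2) - C(4,3) = C(4,2)/3, the Catalan number C_{2}.)

Final answer: C_{2} = 2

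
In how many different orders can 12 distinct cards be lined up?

The number of ways to arrange 12 distinct objects is 12!.

Final answer: 12! = 479001600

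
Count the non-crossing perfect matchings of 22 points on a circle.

The structures are counted by the Catalan number C_n. Here n = 22/2 = 11.
C_n = (2n)!/(n!(n+1)!), so C_{11} = 22!/(11! x 12!) = C(22,11)/12 = 705432/12.

Final answer: C_{11} = 58786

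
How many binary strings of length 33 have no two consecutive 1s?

A valid string ends in 0 (append to any length-(n-1) valid string) or in 01 (append to any length-(n-2) valid string), so a(n) = a(n-1) + a(n-2) with a(1)=2, a(2)=3.
Computing successive values: a(1)=2, a(2)=3, a(3)=5, a(4)=8, a(5)=13, a(6)=21, a(7)=34, a(8)=55, a(9)=89, a(10)=144, a(11)=233, a(12)=377, a(13)=610, a(14)=987, a(15)=1597, a(16)=2584, a(17)=4181, a(18)=6765, a(19)=10946, a(20)=17711, a(21)=28657, a(22)=46368, a(23)=75025, a(24)=121393, a(25)=196418, a(26)=317811, a(27)=514229, a(28)=832040, a(29)=1346269, a(30)=2178309, a(31)=3524578, a(32)=5702887, a(33)=9227465.

Final answer: 9227465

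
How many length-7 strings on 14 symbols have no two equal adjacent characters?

Let g(n) count such strings. g(1) = 14, and each valid string of length n-1 extends in 13 ways (any symbol but the last), so g(n) = 13 g(n-1).
Total: g(7) = 14 x 13^6.

Final answer: 14 x 13^{6} = 67575326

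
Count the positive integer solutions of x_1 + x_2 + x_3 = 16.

Substitute x'_i = x_i - 1 (so x'_i >= 0). Then sum x'_i = 16 - 3 = 13.
Stars and bars: C(13+3-1, 3-1) = C(15,2).

Final answer: C(15,2) = 105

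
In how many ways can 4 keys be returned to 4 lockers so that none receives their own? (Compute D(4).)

Derangements satisfy D(n) = (n-1)(D(n-1) + D(n-2)), starting from D(0)=1, D(1)=0.
D(2) = 1 x (0 + 1) = 1
D(3) = 2 x (1 + 0) = 2
D(4) = 3 x (D(3) + D(2)) = 3 x (2 + 1)

Final answer: D(4) = 9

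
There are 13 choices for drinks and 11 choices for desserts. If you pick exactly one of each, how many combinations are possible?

By the multiplication principle: 13 x 11.

Final answer: 143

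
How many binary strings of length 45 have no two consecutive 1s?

Let a(n) count valid strings. If the last bit is 0 the prefix is any valid string of length n-1; if it is 1 the string must end in 01 with a valid prefix of length n-2. So a(n) = a(n-1) + a(n-2), a(1)=2, a(2)=3.
Computing successive values: a(1)=2, a(2)=3, a(3)=5, a(4)=8, a(5)=13, a(6)=21, a(7)=34, a(8)=55, a(9)=89, a(10)=144, a(11)=233, a(12)=377, a(13)=610, a(14)=987, a(15)=1597, a(16)=2584, a(17)=4181, a(18)=6765, a(19)=10946, a(20)=17711, a(21)=28657, a(22)=46368, a(23)=75025, a(24)=121393, a(25)=196418, a(26)=317811, a(27)=514229, a(28)=832040, a(29)=1346269, a(30)=2178309, a(31)=3524578, a(32)=5702887, a(33)=9227465, a(34)=14930352, a(35)=24157817, a(36)=39088169, a(37)=63245986, a(38)=102334155, a(39)=165580141, a(40)=267914296, a(41)=433494437, a(42)=701408733, a(43)=1134903170, a(44)=1836311903, a(45)=2971215073.

Final answer: 2971215073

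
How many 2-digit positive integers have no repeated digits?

First digit: 9 (not 0). Second: 9 (not first). Third: 8, etc.
Total: 9 x 9.

Final answer: 81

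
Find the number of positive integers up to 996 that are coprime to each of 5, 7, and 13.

|div by 5|=199, |div by 7|=142, |div by 13|=76.
|div by 5&7|=28, |div by 5&13|=15, |div by 7&13|=10, |div by all|=2.
By inclusion-exclusion, divisible by at least one: 199+142+76-28-15-10+2 = 366.
Not divisible by any: 996 - 366.

Final answer: 630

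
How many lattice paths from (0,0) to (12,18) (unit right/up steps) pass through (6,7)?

Paths (0,0)->(6,7): C(13,7) = 1716.
Paths (6,7)->(12,18): C(17,11) = 12376.
By multiplication principle: 1716 x 12376.

Final answer: 21237216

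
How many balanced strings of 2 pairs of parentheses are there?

This is counted by the nth Catalan number C_n. Here n = 2 (pairs).
C_n = C(2n,n)/(n+1), so C_{2} = C(4,2)/3 = 6/3.

Final answer: C_{2} = 2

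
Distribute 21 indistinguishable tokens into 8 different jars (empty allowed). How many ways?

Stars and bars: C(n+k-1, k-1) = C(28,7).

Final answer: C(28,7) = 1184040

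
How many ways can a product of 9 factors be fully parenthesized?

This is counted by the nth Catalan number C_n. Here n = 9 - 1 = 8.
Using C_0 = 1 and C_(k+1) = C_k x 2(2k+1)/(k+2), build up term by term: C_1=1, C_2=2, C_3=5, C_4=14, C_5=42, C_6=132, C_7=429, C_8=1430.

Final answer: C_{8} = 1430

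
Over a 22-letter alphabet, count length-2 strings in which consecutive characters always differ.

First character: 22 choices. Each subsequent: 21 choices (must differ from the previous one).
Total: 22 x 21^1.

Final answer: 22 x 21^{1} = 462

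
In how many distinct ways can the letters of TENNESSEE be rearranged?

Letters (E:4, N:2, S:2, T:1). Total letters: 9.
Permutations = 9!/(4! x 2! x 2!).

Final answer: 3780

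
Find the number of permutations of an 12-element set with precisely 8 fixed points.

Choose which 8 elements are fixed: C(12,8) = 495.
Derange the remaining 4 using D(j) = (j-1)(D(j-1) + D(j-2)), D(0)=1, D(1)=0: D(2)=1, D(3)=2, D(4)=9.
Total: 495 x 9.

Final answer: C(12,8) D(4) = 4455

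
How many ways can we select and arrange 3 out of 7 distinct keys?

P(7,3) = 7!/(7-3)! = 7!/4!.

Final answer: P(7,3) = 210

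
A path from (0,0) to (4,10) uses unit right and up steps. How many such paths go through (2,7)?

Paths (0,0)->(2,7): C(9,7) = 36.
Paths (2,7)->(4,10): C(5,3) = 10.
By multiplication principle: 36 x 10.

Final answer: 360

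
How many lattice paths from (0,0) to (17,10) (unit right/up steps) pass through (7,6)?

Paths (0,0)->(7,6): C(13,6) = 1716.
Paths (7,6)->(17,10): C(14,4) = 1001.
By multiplication principle: 1716 x 1001.

Final answer: 1717716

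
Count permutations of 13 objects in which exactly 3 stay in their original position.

Choose which 3 elements are fixed: C(13,3) = 286.
Derange the remaining 10 using D(j) = (j-1)(D(j-1) + D(j-2)), D(0)=1, D(1)=0: D(2)=1, D(3)=2, D(4)=9, D(5)=44, D(6)=265, D(7)=1854, D(8)=14833, D(9)=133496, D(10)=1334961.
Total: 286 x 1334961.

Final answer: C(13,3) D(10) = 381798846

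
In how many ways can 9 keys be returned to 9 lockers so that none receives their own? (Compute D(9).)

D(n) = (n-1)(D(n-1) + D(n-2)), D(0)=1, D(1)=0.
D(2) = 1 x (0 + 1) = 1
D(3) = 2 x (1 + 0) = 2
D(4) = 3 x (2 + 1) = 9
D(5) = 4 x (9 + 2) = 44
D(6) = 5 x (44 + 9) = 265
D(7) = 6 x (265 + 44) = 1854
D(8) = 7 x (1854 + 265) = 14833
D(9) = 8 x (D(8) + D(7)) = 8 x (14833 + 1854)

Final answer: D(9) = 133496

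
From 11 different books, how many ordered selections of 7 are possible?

P(11,7) = 11!/(11-7)! = 11!/4!.

Final answer: P(11,7) = 1663200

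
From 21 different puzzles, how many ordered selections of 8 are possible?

P(21,8) = 21!/(21-8)! = 21!/13!.

Final answer: P(21,8) = 8204716800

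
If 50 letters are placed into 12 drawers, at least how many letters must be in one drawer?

By the pigeonhole principle: ceiling(50/12).

Final answer: 5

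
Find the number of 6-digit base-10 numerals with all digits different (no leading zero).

First digit: 9 (nonzero). Second: 9 (not first). Third: 8, etc.
Total: 9 x 9 x 8 x 7 x 6 x 5.

Final answer: 136080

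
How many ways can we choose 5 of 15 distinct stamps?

C(15,5) = 15!/(5! x (15-5)!).

Final answer: C(15,5) = 3003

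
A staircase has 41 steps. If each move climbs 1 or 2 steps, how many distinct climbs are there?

Let f(n) be the number of climbs. Removing the last move (1 or 2 steps) gives f(n) = f(n-1) + f(n-2); base cases f(1)=1, f(2)=2.
Computing successive values: f(1)=1, f(2)=2, f(3)=3, f(4)=5, f(5)=8, f(6)=13, f(7)=21, f(8)=34, f(9)=55, f(10)=89, f(11)=144, f(12)=233, f(13)=377, f(14)=610, f(15)=987, f(16)=1597, f(17)=2584, f(18)=4181, f(19)=6765, f(20)=10946, f(21)=17711, f(22)=28657, f(23)=46368, f(24)=75025, f(25)=121393, f(26)=196418, f(27)=317811, f(28)=514229, f(29)=832040, f(30)=1346269, f(31)=2178309, f(32)=3524578, f(33)=5702887, f(34)=9227465, f(35)=14930352, f(36)=24157817, f(37)=39088169, f(38)=63245986, f(39)=102334155, f(40)=165580141, f(41)=267914296.

Final answer: 267914296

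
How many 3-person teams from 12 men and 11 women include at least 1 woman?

Sum over valid woman counts:
C(11,1)C(12,2) = 726
C(11,2)C(12,1) = 660
C(11,3)C(12,0) = 165
Total: 726 + 660 + 165.

Final answer: 1551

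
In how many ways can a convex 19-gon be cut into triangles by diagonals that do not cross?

The structures are counted by the Catalan number C_n. Here n = 19 - 2 = 17.
Using C_0 = 1 and C_(k+1) = C_k x 2(2k+1)/(k+2), build up term by term: C_1=1, C_2=2, C_3=5, C_4=14, C_5=42, C_6=132, C_7=429, C_8=1430, C_9=4862, C_10=16796, C_11=58786, C_12=208012, C_13=742900, C_14=2674440, C_15=9694845, C_16=35357670, C_17=129644790.

Final answer: C_{17} = 129644790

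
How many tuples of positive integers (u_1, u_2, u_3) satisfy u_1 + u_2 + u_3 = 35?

Substitute u'_i = u_i - 1 (so u'_i >= 0). Then sum u'_i = 35 - 3 = 32.
Stars and bars: C(32+3-1, 3-1) = C(34,2).

Final answer: C(34,2) = 561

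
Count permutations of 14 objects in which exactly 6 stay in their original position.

Choose which 6 elements are fixed: C(14,6) = 3003.
Derange the remaining 8 using D(j) = (j-1)(D(j-1) + D(j-2)), D(0)=1, D(1)=0: D(2)=1, D(3)=2, D(4)=9, D(5)=44, D(6)=265, D(7)=1854, D(8)=14833.
Total: 3003 x 14833.

Final answer: C(14,6) D(8) = 44543499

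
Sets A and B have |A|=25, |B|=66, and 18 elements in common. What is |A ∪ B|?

|A union B| = |A| + |B| - |A intersect B| = 25 + 66 - 18.

Final answer: 73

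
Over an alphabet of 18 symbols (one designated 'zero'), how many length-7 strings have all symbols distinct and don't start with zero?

The leading digit has 17 choices (anything but zero); the next has 17 (anything but the first), then 16, and so on, one fewer each time.
Total: 17 x 17 x 16 x 15 x 14 x 13 x 12.

Final answer: 151482240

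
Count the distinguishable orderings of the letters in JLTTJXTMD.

Letters (D:1, J:2, L:1, M:1, T:3, X:1). Total letters: 9.
Permutations = 9!/(3! x 2!).

Final answer: 30240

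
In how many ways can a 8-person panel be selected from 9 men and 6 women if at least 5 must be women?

Sum over valid woman counts:
C(6,5)C(9,3) = 504
C(6,6)C(9,2) = 36
Total: 504 + 36.

Final answer: 540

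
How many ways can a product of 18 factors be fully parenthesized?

The structures are counted by the Catalan number C_n. Here n = 18 - 1 = 17.
Using C_0 = 1 and C_(k+1) = C_k x 2(2k+1)/(k+2), build up term by term: C_1=1, C_2=2, C_3=5, C_4=14, C_5=42, C_6=132, C_7=429, C_8=1430, C_9=4862, C_10=16796, C_11=58786, C_12=208012, C_13=742900, C_14=2674440, C_15=9694845, C_16=35357670, C_17=129644790.

Final answer: C_{17} = 129644790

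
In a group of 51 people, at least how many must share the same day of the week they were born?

There are 7 possible values for day of the week they were born. With 51 people and 7 categories, by pigeonhole: ceiling(51/7).

Final answer: 8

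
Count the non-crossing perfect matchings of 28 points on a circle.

This is a standard Catalan-number count: the answer is C_n. Here n = 28/2 = 14.
C_n = (2n)!/(n!(n+1)!), so C_{14} = 28!/(14! x 15!) = C(28,14)/15 = 40116600/15.

Final answer: C_{14} = 2674440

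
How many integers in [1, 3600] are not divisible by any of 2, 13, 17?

|div by 2|=1800, |div by 13|=276, |div by 17|=211.
|div by 2&13|=138, |div by 2&17|=105, |div by 13&17|=16, |div by all|=8.
By inclusion-exclusion, divisible by at least one: 1800+276+211-138-105-16+8 = 2036.
Not divisible by any: 3600 - 2036.

Final answer: 1564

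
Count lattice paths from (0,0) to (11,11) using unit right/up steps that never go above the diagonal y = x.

Total monotonic paths to (11,11): C(22,11) = 705432.
By the reflection principle, paths that go above the diagonal number C(22,12) = 646646.
Valid Dyck paths: 705432 - 646646.
(Equivalently, C_{11} = C(22,11)/12 = 705432/12.)

Final answer: C_{11} = 58786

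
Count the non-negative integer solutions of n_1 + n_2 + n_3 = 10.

Stars and bars with 10 stars and 2 bars:
C(10+3-1, 3-1) = C(12,2).

Final answer: C(12,2) = 66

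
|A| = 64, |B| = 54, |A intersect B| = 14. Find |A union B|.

|A union B| = |A| + |B| - |A intersect B| = 64 + 54 - 14.

Final answer: 104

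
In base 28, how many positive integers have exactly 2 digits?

In base 28, the leading digit has 27 choices (1..27); each of the remaining 1 digits has 28 choices.
Total: 27 x 28^1.

Final answer: 756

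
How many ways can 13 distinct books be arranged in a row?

The number of ways to arrange 13 distinct objects is 13!.

Final answer: 13! = 6227020800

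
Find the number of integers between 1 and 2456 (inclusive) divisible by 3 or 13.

Multiples of 3: 818. Multiples of 13: 188. Of both (lcm=39): 62.
By inclusion-exclusion: 818 + 188 - 62.

Final answer: 944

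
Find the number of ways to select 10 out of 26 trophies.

C(26,10) = 26!/(10! x 16!).

Final answer: \binom{26}{10} = 5311735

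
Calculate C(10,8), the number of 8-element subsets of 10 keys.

C(10,8) = 10!/(8! x (10-8)!).

Final answer: C(10,8) = 45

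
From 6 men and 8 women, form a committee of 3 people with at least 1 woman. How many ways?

Sum over valid woman counts:
C(8,1)C(6,2) = 120
C(8,2)C(6,1) = 168
C(8,3)C(6,0) = 56
Total: 120 + 168 + 56.

Final answer: 344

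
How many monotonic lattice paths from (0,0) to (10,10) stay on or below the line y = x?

Total monotonic paths to (10,10): C(20,10) = 184756.
By the reflection principle, paths that go above the diagonal number C(20,11) = 167960.
Valid Dyck paths: 184756 - 167960.
(This is the Catalan number C_{10}.)

Final answer: C_{10} = 16796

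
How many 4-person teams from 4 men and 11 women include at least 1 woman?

Sum over valid woman counts:
C(11,1)C(4,3) = 44
C(11,2)C(4,2) = 330
C(11,3)C(4,1) = 660
C(11,4)C(4,0) = 330
Total: 44 + 330 + 660 + 330.

Final answer: 1364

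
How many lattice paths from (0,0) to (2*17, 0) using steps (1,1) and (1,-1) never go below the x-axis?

Total monotonic paths to (17,17): C(34,17) = 2333606220.
By the reflection principle, paths that go above the diagonal number C(34,18) = 2203961430.
Valid Dyck paths: 2333606220 - 2203961430.
(These counts are the Catalan numbers.)

Final answer: C_{17} = 129644790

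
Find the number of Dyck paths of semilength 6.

Total monotonic paths to (6,6): C(12,6) = 924.
Reflecting each bad path at its first crossing gives a bijection with paths to (5,7): C(12,7) = 792.
Valid Dyck paths: 924 - 792.
(This is the Catalan number C_{6}.)

Final answer: C_{6} = 132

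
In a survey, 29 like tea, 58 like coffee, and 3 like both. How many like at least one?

|A union B| = |A| + |B| - |A intersect B| = 29 + 58 - 3.

Final answer: 84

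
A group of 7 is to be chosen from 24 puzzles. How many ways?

C(24,7) = 24!/(7! x 17!).

Final answer: \binom{24}{7} = 346104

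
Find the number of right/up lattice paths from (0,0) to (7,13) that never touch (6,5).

Total paths to (7,13): C(20,13) = 77520.
Paths through (6,5): C(11,5) x C(9,8) = 4158.
Avoiding (6,5): 77520 - 4158.

Final answer: 73362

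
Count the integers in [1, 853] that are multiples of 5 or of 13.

Multiples of 5: 170. Multiples of 13: 65. Of both (lcm=65): 13.
By inclusion-exclusion: 170 + 65 - 13.

Final answer: 222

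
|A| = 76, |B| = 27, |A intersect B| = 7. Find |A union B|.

|A union B| = |A| + |B| - |A intersect B| = 76 + 27 - 7.

Final answer: 96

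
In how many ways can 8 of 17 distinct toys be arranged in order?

P(17,8) = 17!/(17-8)! = 17!/9!.

Final answer: P(17,8) = 980179200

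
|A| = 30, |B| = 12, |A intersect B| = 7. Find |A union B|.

|A union B| = |A| + |B| - |A intersect B| = 30 + 12 - 7.

Final answer: 35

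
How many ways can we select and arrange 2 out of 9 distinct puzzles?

P(9,2) = 9!/(9-2)! = 9!/7!.

Final answer: P(9,2) = 72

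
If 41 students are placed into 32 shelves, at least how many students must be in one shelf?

By the pigeonhole principle: ceiling(41/32).

Final answer: 2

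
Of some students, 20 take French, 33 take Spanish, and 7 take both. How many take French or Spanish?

|A union B| = |A| + |B| - |A intersect B| = 20 + 33 - 7.

Final answer: 46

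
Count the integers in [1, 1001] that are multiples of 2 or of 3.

Multiples of 2: 500. Multiples of 3: 333. Of both (lcm=6): 166.
By inclusion-exclusion: 500 + 333 - 166.

Final answer: 667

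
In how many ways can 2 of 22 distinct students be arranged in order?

P(22,2) = 22!/(22-2)! = 22!/20!.

Final answer: P(22,2) = 462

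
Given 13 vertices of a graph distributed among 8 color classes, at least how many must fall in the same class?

By pigeonhole with 13 objects and 8 categories: ceiling(13/8).

Final answer: 2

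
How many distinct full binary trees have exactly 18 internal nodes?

The structures are counted by the Catalan number C_n. Here n = 18.
Using C_0 = 1 and C_(k+1) = C_k x 2(2k+1)/(k+2), build up term by term: C_1=1, C_2=2, C_3=5, C_4=14, C_5=42, C_6=132, C_7=429, C_8=1430, C_9=4862, C_10=16796, C_11=58786, C_12=208012, C_13=742900, C_14=2674440, C_15=9694845, C_16=35357670, C_17=129644790, C_18=477638700.

Final answer: C_{18} = 477638700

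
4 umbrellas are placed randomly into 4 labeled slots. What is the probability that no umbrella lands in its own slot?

Use the recurrence D(n) = (n-1)(D(n-1) + D(n-2)) with D(0)=1, D(1)=0.
Building up: D(2)=1, D(3)=2, D(4)=9.
Total arrangements: 4! = 24.
Probability = D(4)/4! = 3/8.

Final answer: D(4)/4! = 9/24 = 0.375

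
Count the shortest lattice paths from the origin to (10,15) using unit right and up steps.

Each path has 10 right steps and 15 up steps in some order (25 steps total).
Choose which 15 of the 25 steps are up: C(25,15).

Final answer: C(25,15) = 3268760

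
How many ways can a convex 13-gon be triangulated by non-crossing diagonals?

This is counted by the nth Catalan number C_n. Here n = 13 - 2 = 11.
C_n = C(2n,n)/(n+1), so C_{11} = C(22,11)/12 = 705432/12.

Final answer: C_{11} = 58786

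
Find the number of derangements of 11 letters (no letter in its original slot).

D(n) = (n-1)(D(n-1) + D(n-2)), D(0)=1, D(1)=0.
D(2) = 1 x (0 + 1) = 1
D(3) = 2 x (1 + 0) = 2
D(4) = 3 x (2 + 1) = 9
D(5) = 4 x (9 + 2) = 44
D(6) = 5 x (44 + 9) = 265
D(7) = 6 x (265 + 44) = 1854
D(8) = 7 x (1854 + 265) = 14833
D(9) = 8 x (14833 + 1854) = 133496
D(10) = 9 x (133496 + 14833) = 1334961
D(11) = 10 x (D(10) + D(9)) = 10 x (1334961 + 133496)

Final answer: D(11) = 14684570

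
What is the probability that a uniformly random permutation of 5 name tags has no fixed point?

Derangements satisfy D(n) = (n-1)(D(n-1) + D(n-2)), starting from D(0)=1, D(1)=0.
Building up: D(2)=1, D(3)=2, D(4)=9, D(5)=44.
Total arrangements: 5! = 120.
Probability = D(5)/5! = 11/30.

Final answer: D(5)/5! = 44/120 = 0.366667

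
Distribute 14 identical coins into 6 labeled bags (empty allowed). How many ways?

Stars and bars: C(n+k-1, k-1) = C(19,5).

Final answer: C(19,5) = 11628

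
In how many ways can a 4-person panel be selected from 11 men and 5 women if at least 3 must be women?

Sum over valid woman counts:
C(5,3)C(11,1) = 110
C(5,4)C(11,0) = 5
Total: 110 + 5.

Final answer: 115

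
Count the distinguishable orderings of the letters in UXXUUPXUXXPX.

Letters (P:2, U:4, X:6). Total letters: 12.
Permutations = 12!/(6! x 4! x 2!).

Final answer: 13860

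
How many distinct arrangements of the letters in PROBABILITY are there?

Letters (A:1, B:2, I:2, L:1, O:1, P:1, R:1, T:1, Y:1). Total letters: 11.
Permutations = 11!/(2! x 2!).

Final answer: 9979200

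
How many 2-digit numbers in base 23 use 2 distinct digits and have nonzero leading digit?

The leading digit has 22 choices (anything but zero); the next has 22 (anything but the first), then 21, and so on, one fewer each time.
Total: 22 x 22.

Final answer: 484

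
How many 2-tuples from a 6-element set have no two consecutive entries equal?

First character: 6 choices. Each subsequent: 5 choices (must differ from the previous one).
Total: 6 x 5^1.

Final answer: 6 x 5^{1} = 30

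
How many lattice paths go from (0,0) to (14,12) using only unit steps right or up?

Each path has 14 right steps and 12 up steps in some order (26 steps total).
Choose which 12 of the 26 steps are up: C(26,12).

Final answer: C(26,12) = 9657700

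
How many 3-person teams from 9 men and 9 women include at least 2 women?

Sum over valid woman counts:
C(9,2)C(9,1) = 324
C(9,3)C(9,0) = 84
Total: 324 + 84.

Final answer: 408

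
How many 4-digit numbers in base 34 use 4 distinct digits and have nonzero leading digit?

The leading digit has 33 choices (anything but zero); the next has 33 (anything but the first), then 32, and so on, one fewer each time.
Total: 33 x 33 x 32 x 31.

Final answer: 1080288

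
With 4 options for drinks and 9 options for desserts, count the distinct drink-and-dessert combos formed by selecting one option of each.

By the multiplication principle: 4 x 9.

Final answer: 36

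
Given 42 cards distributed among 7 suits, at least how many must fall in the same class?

By pigeonhole with 42 objects and 7 categories: ceiling(42/7).

Final answer: 6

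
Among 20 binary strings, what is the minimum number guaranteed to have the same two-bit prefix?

There are 4 possible values for two-bit prefix. With 20 binary strings and 4 categories, by pigeonhole: ceiling(20/4).

Final answer: 5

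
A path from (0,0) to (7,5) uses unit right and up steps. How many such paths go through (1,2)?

Paths (0,0)->(1,2): C(3,2) = 3.
Paths (1,2)->(7,5): C(9,3) = 84.
By multiplication principle: 3 x 84.

Final answer: 252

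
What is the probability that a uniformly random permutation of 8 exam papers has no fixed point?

Derangements satisfy D(n) = (n-1)(D(n-1) + D(n-2)), starting from D(0)=1, D(1)=0.
Building up: D(2)=1, D(3)=2, D(4)=9, D(5)=44, D(6)=265, D(7)=1854, D(8)=14833.
Total arrangements: 8! = 40320.
Probability = D(8)/8! = 2119/5760.

Final answer: D(8)/8! = 14833/40320 = 0.367882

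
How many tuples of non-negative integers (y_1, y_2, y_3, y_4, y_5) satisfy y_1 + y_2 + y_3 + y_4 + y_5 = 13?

Stars and bars with 13 stars and 4 bars:
C(13+5-1, 5-1) = C(17,4).

Final answer: C(17,4) = 2380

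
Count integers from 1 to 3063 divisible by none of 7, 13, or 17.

|div by 7|=437, |div by 13|=235, |div by 17|=180.
|div by 7&13|=33, |div by 7&17|=25, |div by 13&17|=13, |div by all|=1.
By inclusion-exclusion, divisible by at least one: 437+235+180-33-25-13+1 = 782.
Not divisible by any: 3063 - 782.

Final answer: 2281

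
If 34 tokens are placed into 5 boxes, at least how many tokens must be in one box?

By the pigeonhole principle: ceiling(34/5).

Final answer: 7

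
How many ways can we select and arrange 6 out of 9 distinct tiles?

P(9,6) = 9!/(9-6)! = 9!/3!.

Final answer: P(9,6) = 60480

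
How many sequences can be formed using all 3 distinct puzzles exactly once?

The number of ways to arrange 3 distinct objects is 3!.

Final answer: 3! = 6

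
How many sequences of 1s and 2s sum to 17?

Condition on the final move: it is a 1-step (f(n-1) ways to get there) or a 2-step (f(n-2) ways), so f(n) = f(n-1) + f(n-2), with f(1)=1, f(2)=2.
Building up term by term: f(1)=1, f(2)=2, f(3)=3, f(4)=5, f(5)=8, f(6)=13, f(7)=21, f(8)=34, f(9)=55, f(10)=89, f(11)=144, f(12)=233, f(13)=377, f(14)=610, f(15)=987, f(16)=1597, f(17)=2584.

Final answer: 2584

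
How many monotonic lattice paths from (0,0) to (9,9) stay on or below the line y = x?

Total monotonic paths to (9,9): C(18,9) = 48620.
By the reflection principle, paths that go above the diagonal number C(18,10) = 43758.
Valid Dyck paths: 48620 - 43758.
(Equivalently, C_{9} = C(18,9)/10 = 48620/10.)

Final answer: C_{9} = 4862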